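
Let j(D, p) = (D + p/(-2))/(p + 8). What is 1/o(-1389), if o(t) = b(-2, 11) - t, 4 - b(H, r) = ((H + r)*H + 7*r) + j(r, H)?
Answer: 1/1332 ≈ 0.00075075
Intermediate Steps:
j(D, p) = (D - p/2)/(8 + p) (j(D, p) = (D + p*(-½))/(8 + p) = (D - p/2)/(8 + p))
b(H, r) = 4 - 7*r - H*(H + r) - (r - H/2)/(8 + H) (b(H, r) = 4 - (((H + r)*H + 7*r) + (r - H/2)/(8 + H)) = 4 - ((H*(H + r) + 7*r) + (r - H/2)/(8 + H)) = 4 - ((7*r + H*(H + r)) + (r - H/2)/(8 + H)) = 4 - (7*r + H*(H + r) + (r - H/2)/(8 + H)) = 4 + (-7*r - H*(H + r) - (r - H/2)/(8 + H)) = 4 - 7*r - H*(H + r) - (r - H/2)/(8 + H))
o(t) = -57 - t (o(t) = ((½)*(-2) - 1*11 + (8 - 2)*(4 - 1*(-2)² - 7*11 - 1*(-2)*11))/(8 - 2) - t = (-1 - 11 + 6*(4 - 1*4 - 77 + 22))/6 - t = (-1 - 11 + 6*(4 - 4 - 77 + 22))/6 - t = (-1 - 11 + 6*(-55))/6 - t = (-1 - 11 - 330)/6 - t = (⅙)*(-342) - t = -57 - t)
1/o(-1389) = 1/(-57 - 1*(-1389)) = 1/(-57 + 1389) = 1/1332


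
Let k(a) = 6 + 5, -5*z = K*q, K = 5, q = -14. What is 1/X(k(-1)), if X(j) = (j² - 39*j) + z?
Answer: -1/294 ≈ -0.0034014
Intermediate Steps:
z = 14 (z = -(-14) = -⅕*(-70) = 14)
k(a) = 11
X(j) = 14 + j² - 39*j (X(j) = (j² - 39*j) + 14 = 14 + j² - 39*j)
1/X(k(-1)) = 1/(14 + 11² - 39*11) = 1/(14 + 121 - 429) = 1/(-294) = -1/294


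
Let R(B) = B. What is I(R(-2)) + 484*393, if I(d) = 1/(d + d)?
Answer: 760847/4 ≈ 1.9021e+5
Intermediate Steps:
I(d) = 1/(2*d)
I(R(-2)) + 484*393 = (½)/(-2) + 484*393 = (½)*(-½) + 190212 = -¼ + 190212 = 760847/4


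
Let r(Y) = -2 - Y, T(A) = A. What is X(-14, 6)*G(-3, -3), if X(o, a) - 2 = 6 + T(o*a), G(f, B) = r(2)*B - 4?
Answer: -608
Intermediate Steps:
G(f, B) = -4 - 4*B (G(f, B) = (-2 - 1*2)*B - 4 = (-2 - 2)*B - 4 = -4*B - 4 = -4 - 4*B)
X(o, a) = 8 + a*o (X(o, a) = 2 + (6 + o*a) = 2 + (6 + a*o) = 8 + a*o)
X(-14, 6)*G(-3, -3) = (8 + 6*(-14))*(-4 - 4*(-3)) = (8 - 84)*(-4 + 12) = -76*8 = -608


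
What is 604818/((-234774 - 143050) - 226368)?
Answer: -302409/302096 ≈ -1.0010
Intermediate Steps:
604818/((-234774 - 143050) - 226368) = 604818/(-377824 - 226368) = 604818/(-604192) = 604818*(-1/604192) = -302409/302096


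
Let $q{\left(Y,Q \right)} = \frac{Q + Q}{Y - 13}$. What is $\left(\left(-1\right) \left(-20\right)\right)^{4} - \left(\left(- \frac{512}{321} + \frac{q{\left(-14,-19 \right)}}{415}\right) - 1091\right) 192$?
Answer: $\frac{147779765696}{399645} \approx 3.6978 \cdot 10^{5}$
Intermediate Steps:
$q{\left(Y,Q \right)} = \frac{2 Q}{-13 + Y}$
$\left(\left(-1\right) \left(-20\right)\right)^{4} - \left(\left(- \frac{512}{321} + \frac{q{\left(-14,-19 \right)}}{415}\right) - 1091\right) 192 = \left(\left(-1\right) \left(-20\right)\right)^{4} - \left(\left(- \frac{512}{321} + \frac{2 \left(-19\right) \frac{1}{-13 - 14}}{415}\right) - 1091\right) 192 = 20^{4} - \left(\left(\left(-512\right) \frac{1}{321} + 2 \left(-19\right) \frac{1}{-27} \cdot \frac{1}{415}\right) - 1091\right) 192 = 160000 - \left(\left(- \frac{512}{321} + 2 \left(-19\right) \left(- \frac{1}{27}\right) \frac{1}{415}\right) - 1091\right) 192 = 160000 - \left(\left(- \frac{512}{321} + \frac{38}{27} \cdot \frac{1}{415}\right) - 1091\right) 192 = 160000 - \left(\left(- \frac{512}{321} + \frac{38}{11205}\right) - 1091\right) 192 = 160000 - \left(- \frac{1908254}{1198935} - 1091\right) 192 = 160000 - \left(- \frac{1309946339}{1198935}\right) 192 = 160000 - - \frac{83836565696}{399645} = 160000 + \frac{83836565696}{399645} = \frac{147779765696}{399645}$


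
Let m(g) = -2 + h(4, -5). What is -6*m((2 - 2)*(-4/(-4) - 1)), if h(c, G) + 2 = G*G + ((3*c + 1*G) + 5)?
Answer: -198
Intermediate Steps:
h(c, G) = 3 + G + G² + 3*c (h(c, G) = -2 + (G*G + ((3*c + 1*G) + 5)) = -2 + (G² + ((3*c + G) + 5)) = -2 + (G² + ((G + 3*c) + 5)) = -2 + (G² + (5 + G + 3*c)) = -2 + (5 + G + G² + 3*c) = 3 + G + G² + 3*c)
m(g) = 33 (m(g) = -2 + (3 - 5 + (-5)² + 3*4) = -2 + (3 - 5 + 25 + 12) = -2 + 35 = 33)
-6*m((2 - 2)*(-4/(-4) - 1)) = -6*33 = -198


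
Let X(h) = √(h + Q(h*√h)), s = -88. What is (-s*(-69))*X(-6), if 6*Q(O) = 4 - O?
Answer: -2024*√(-48 + 9*I*√6) ≈ -3142.2 - 14370.0*I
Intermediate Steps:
Q(O) = ⅔ - O/6 (Q(O) = (4 - O)/6 = ⅔ - O/6)
X(h) = √(⅔ + h - h^(3/2)/6) (X(h) = √(h + (⅔ - h*√h/6)) = √(h + (⅔ - h^(3/2)/6)) = √(⅔ + h - h^(3/2)/6))
(-s*(-69))*X(-6) = (-1*(-88)*(-69))*(√(24 - (-36)*I*√6 + 36*(-6))/6) = (88*(-69))*(√(24 - (-36)*I*√6 - 216)/6) = -1012*√(24 + 36*I*√6 - 216) = -1012*√(-192 + 36*I*√6)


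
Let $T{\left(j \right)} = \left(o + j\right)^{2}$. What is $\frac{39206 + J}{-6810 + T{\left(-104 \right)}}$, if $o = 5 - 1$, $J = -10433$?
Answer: $\frac{28773}{3190} \approx 9.0197$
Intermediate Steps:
$o = 4$ ($o = 5 - 1 = 4$)
$T{\left(j \right)} = \left(4 + j\right)^{2}$
$\frac{39206 + J}{-6810 + T{\left(-104 \right)}} = \frac{39206 - 10433}{-6810 + \left(4 - 104\right)^{2}} = \frac{28773}{-6810 + \left(-100\right)^{2}} = \frac{28773}{-6810 + 10000} = \frac{28773}{3190}$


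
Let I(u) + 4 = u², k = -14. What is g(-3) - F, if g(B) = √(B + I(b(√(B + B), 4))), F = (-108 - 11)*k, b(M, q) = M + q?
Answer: -1666 + √(3 + 8*I*√6) ≈ -1662.6 + 2.9004*I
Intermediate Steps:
I(u) = -4 + u²
F = 1666 (F = (-108 - 11)*(-14) = -119*(-14) = 1666)
g(B) = √(-4 + B + (4 + √2*√B)²) (g(B) = √(B + (-4 + (√(B + B) + 4)²)) = √(B + (-4 + (√(2*B) + 4)²)) = √(B + (-4 + (√2*√B + 4)²)) = √(B + (-4 + (4 + √2*√B)²)) = √(-4 + B + (4 + √2*√B)²))
g(-3) - F = √(-4 - 3 + (4 + √2*√(-3))²) - 1*1666 = √(-4 - 3 + (4 + √2*(I*√3))²) - 1666 = √(-4 - 3 + (4 + I*√6)²) - 1666 = √(-7 + (4 + I*√6)²) - 1666 = -1666 + √(-7 + (4 + I*√6)²)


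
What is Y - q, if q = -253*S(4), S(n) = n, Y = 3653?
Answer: 4665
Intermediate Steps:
q = -1012 (q = -253*4 = -1012)
Y - q = 3653 - 1*(-1012) = 3653 + 1012 = 4665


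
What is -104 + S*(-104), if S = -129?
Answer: 13312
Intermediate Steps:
-104 + S*(-104) = -104 - 129*(-104) = -104 + 13416 = 13312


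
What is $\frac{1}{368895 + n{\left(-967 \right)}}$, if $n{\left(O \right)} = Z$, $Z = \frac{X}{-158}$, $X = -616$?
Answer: $\frac{79}{29143013} \approx 2.7108 \cdot 10^{-6}$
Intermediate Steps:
$Z = \frac{308}{79}$ ($Z = - \frac{616}{-158} = \left(-616\right) \left(- \frac{1}{158}\right) = \frac{308}{79} \approx 3.8987$)
$n{\left(O \right)} = \frac{308}{79}$
$\frac{1}{368895 + n{\left(-967 \right)}} = \frac{1}{368895 + \frac{308}{79}} = \frac{1}{\frac{29143013}{79}} = \frac{79}{29143013}$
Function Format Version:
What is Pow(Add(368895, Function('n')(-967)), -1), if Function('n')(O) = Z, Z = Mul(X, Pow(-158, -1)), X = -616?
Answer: Rational(79, 29143013) ≈ 2.7108e-6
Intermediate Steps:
Z = Rational(308, 79) (Z = Mul(-616, Pow(-158, -1)) = Mul(-616, Rational(-1, 158)) = Rational(308, 79) ≈ 3.8987)
Function('n')(O) = Rational(308, 79)
Pow(Add(368895, Function('n')(-967)), -1) = Pow(Add(368895, Rational(308, 79)), -1) = Pow(Rational(29143013, 79), -1) = Rational(79, 29143013)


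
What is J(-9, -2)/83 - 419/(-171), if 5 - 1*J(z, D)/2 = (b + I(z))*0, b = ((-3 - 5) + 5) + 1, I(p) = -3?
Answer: 36487/14193 ≈ 2.5708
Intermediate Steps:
b = -2 (b = (-8 + 5) + 1 = -3 + 1 = -2)
J(z, D) = 10 (J(z, D) = 10 - 2*(-2 - 3)*0 = 10 - (-10)*0 = 10 - 2*0 = 10 + 0 = 10)
J(-9, -2)/83 - 419/(-171) = 10/83 - 419/(-171) = 10*(1/83) - 419*(-1/171) = 10/83 + 419/171 = 36487/14193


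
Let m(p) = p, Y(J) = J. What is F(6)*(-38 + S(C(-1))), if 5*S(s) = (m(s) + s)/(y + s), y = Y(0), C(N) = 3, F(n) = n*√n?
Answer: -1128*√6/5 ≈ -552.60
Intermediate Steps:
F(n) = n^(3/2)
y = 0
S(s) = ⅖ (S(s) = ((s + s)/(0 + s))/5 = ((2*s)/s)/5 = (⅕)*2 = ⅖)
F(6)*(-38 + S(C(-1))) = 6^(3/2)*(-38 + ⅖) = (6*√6)*(-188/5) = -1128*√6/5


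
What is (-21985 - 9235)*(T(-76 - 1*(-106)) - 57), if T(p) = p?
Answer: 842940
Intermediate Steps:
(-21985 - 9235)*(T(-76 - 1*(-106)) - 57) = (-21985 - 9235)*((-76 - 1*(-106)) - 57) = -31220*((-76 + 106) - 57) = -31220*(30 - 57) = -31220*(-27) = 842940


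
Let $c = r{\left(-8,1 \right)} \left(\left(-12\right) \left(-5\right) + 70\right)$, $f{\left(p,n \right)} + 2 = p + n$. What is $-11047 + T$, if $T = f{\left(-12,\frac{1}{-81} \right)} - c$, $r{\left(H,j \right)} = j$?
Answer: $- \frac{906472}{81} \approx -11191.0$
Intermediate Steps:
$f{\left(p,n \right)} = -2 + n + p$ ($f{\left(p,n \right)} = -2 + \left(p + n\right) = -2 + \left(n + p\right) = -2 + n + p$)
$c = 130$ ($c = 1 \left(\left(-12\right) \left(-5\right) + 70\right) = 1 \left(60 + 70\right) = 1 \cdot 130 = 130$)
$T = - \frac{11665}{81}$ ($T = \left(-2 + \frac{1}{-81} - 12\right) - 130 = \left(-2 - \frac{1}{81} - 12\right) - 130 = - \frac{1135}{81} - 130 = - \frac{11665}{81} \approx -144.01$)
$-11047 + T = -11047 - \frac{11665}{81} = - \frac{906472}{81}$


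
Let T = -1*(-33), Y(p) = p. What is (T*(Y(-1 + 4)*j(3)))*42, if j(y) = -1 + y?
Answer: 8316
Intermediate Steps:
T = 33
(T*(Y(-1 + 4)*j(3)))*42 = (33*((-1 + 4)*(-1 + 3)))*42 = (33*(3*2))*42 = (33*6)*42 = 198*42 = 8316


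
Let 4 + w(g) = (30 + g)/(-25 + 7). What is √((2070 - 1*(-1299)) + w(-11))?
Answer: √121102/6 ≈ 58.000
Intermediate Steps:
w(g) = -17/3 - g/18 (w(g) = -4 + (30 + g)/(-25 + 7) = -4 + (30 + g)/(-18) = -4 + (30 + g)*(-1/18) = -4 + (-5/3 - g/18) = -17/3 - g/18)
√((2070 - 1*(-1299)) + w(-11)) = √((2070 - 1*(-1299)) + (-17/3 - 1/18*(-11))) = √((2070 + 1299) + (-17/3 + 11/18)) = √(3369 - 91/18) = √(60551/18) = √121102/6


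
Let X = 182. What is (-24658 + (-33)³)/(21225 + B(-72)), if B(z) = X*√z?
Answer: -428709625/150961851 + 22056580*I*√2/150961851 ≈ -2.8399 + 0.20663*I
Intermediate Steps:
B(z) = 182*√z
(-24658 + (-33)³)/(21225 + B(-72)) = (-24658 + (-33)³)/(21225 + 182*√(-72)) = (-24658 - 35937)/(21225 + 182*(6*I*√2)) = -60595/(21225 + 1092*I*√2)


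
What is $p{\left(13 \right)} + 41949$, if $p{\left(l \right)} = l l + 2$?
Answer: $42120$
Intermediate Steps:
$p{\left(l \right)} = 2 + l^{2}$ ($p{\left(l \right)} = l^{2} + 2 = 2 + l^{2}$)
$p{\left(13 \right)} + 41949 = \left(2 + 13^{2}\right) + 41949 = \left(2 + 169\right) + 41949 = 171 + 41949 = 42120$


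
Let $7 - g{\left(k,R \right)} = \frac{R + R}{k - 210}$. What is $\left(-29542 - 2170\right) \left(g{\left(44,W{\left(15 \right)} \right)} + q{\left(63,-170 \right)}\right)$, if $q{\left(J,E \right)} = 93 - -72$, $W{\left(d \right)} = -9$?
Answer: $- \frac{452435104}{83} \approx -5.451 \cdot 10^{6}$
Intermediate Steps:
$g{\left(k,R \right)} = 7 - \frac{2 R}{-210 + k}$ ($g{\left(k,R \right)} = 7 - \frac{R + R}{k - 210} = 7 - \frac{2 R}{-210 + k}$)
$q{\left(J,E \right)} = 165$ ($q{\left(J,E \right)} = 93 + 72 = 165$)
$\left(-29542 - 2170\right) \left(g{\left(44,W{\left(15 \right)} \right)} + q{\left(63,-170 \right)}\right) = \left(-29542 - 2170\right) \left(\frac{-1470 - -18 + 7 \cdot 44}{-210 + 44} + 165\right) = - 31712 \left(\frac{-1470 + 18 + 308}{-166} + 165\right) = - 31712 \left(\left(- \frac{1}{166}\right) \left(-1144\right) + 165\right) = - 31712 \left(\frac{572}{83} + 165\right) = \left(-31712\right) \frac{14267}{83} = - \frac{452435104}{83}$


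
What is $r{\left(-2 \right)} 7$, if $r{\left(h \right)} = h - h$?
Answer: $0$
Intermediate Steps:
$r{\left(h \right)} = 0$
$r{\left(-2 \right)} 7 = 0 \cdot 7 = 0$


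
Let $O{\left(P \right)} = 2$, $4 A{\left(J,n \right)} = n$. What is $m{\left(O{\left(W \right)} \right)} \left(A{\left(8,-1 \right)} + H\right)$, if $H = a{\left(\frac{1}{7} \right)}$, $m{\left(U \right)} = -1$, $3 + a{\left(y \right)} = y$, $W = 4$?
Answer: $\frac{87}{28} \approx 3.1071$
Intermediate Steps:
$A{\left(J,n \right)} = \frac{n}{4}$
$a{\left(y \right)} = -3 + y$
$H = - \frac{20}{7}$ ($H = -3 + \frac{1}{7} = - \frac{20}{7} \approx -2.8571$)
$m{\left(O{\left(W \right)} \right)} \left(A{\left(8,-1 \right)} + H\right) = - (\frac{1}{4} \left(-1\right) - \frac{20}{7}) = - (- \frac{1}{4} - \frac{20}{7}) = \left(-1\right) \left(- \frac{87}{28}\right) = \frac{87}{28}$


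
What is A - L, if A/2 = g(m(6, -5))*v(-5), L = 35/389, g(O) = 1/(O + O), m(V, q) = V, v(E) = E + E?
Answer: -2050/1167 ≈ -1.7566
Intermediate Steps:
v(E) = 2*E
g(O) = 1/(2*O)
L = 35/389 (L = 35*(1/389) = 35/389 ≈ 0.089974)
A = -5/3 (A = 2*(((½)/6)*(2*(-5))) = 2*(((½)*(⅙))*(-10)) = 2*((1/12)*(-10)) = 2*(-⅚) = -5/3 ≈ -1.6667)
A - L = -5/3 - 1*35/389 = -5/3 - 35/389 = -2050/1167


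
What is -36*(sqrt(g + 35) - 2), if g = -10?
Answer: -108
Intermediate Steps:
-36*(sqrt(g + 35) - 2) = -36*(sqrt(-10 + 35) - 2) = -36*(sqrt(25) - 2) = -36*(5 - 2) = -36*3 = -108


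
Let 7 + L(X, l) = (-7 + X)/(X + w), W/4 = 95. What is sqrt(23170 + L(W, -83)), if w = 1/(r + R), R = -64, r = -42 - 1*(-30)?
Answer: 5*sqrt(772747314295)/28879 ≈ 152.20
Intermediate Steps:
W = 380 (W = 4*95 = 380)
r = -12 (r = -42 + 30 = -12)
w = -1/76 (w = 1/(-12 - 64) = 1/(-76) = -1/76 ≈ -0.013158)
L(X, l) = -7 + (-7 + X)/(-1/76 + X) (L(X, l) = -7 + (-7 + X)/(X - 1/76) = -7 + (-7 + X)/(-1/76 + X))
sqrt(23170 + L(W, -83)) = sqrt(23170 + 3*(-175 - 152*380)/(-1 + 76*380)) = sqrt(23170 + 3*(-175 - 57760)/(-1 + 28880)) = sqrt(23170 + 3*(-57935)/28879) = sqrt(23170 + 3*(1/28879)*(-57935)) = sqrt(23170 - 173805/28879) = sqrt(668952625/28879) = 5*sqrt(772747314295)/28879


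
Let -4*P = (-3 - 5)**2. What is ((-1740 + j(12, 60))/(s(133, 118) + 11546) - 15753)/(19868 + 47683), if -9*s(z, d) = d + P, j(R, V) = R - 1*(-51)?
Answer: -181707281/779178268 ≈ -0.23320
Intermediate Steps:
j(R, V) = 51 + R (j(R, V) = R + 51 = 51 + R)
P = -16 (P = -(-3 - 5)**2/4 = -1/4*(-8)**2 = -1/4*64 = -16)
s(z, d) = 16/9 - d/9 (s(z, d) = -(d - 16)/9 = -(-16 + d)/9 = 16/9 - d/9)
((-1740 + j(12, 60))/(s(133, 118) + 11546) - 15753)/(19868 + 47683) = ((-1740 + (51 + 12))/((16/9 - 1/9*118) + 11546) - 15753)/(19868 + 47683) = ((-1740 + 63)/((16/9 - 118/9) + 11546) - 15753)/67551 = (-1677/(-34/3 + 11546) - 15753)*(1/67551) = (-1677/34604/3 - 15753)*(1/67551) = (-1677*3/34604 - 15753)*(1/67551) = (-5031/34604 - 15753)*(1/67551) = -545121843/34604*1/67551 = -181707281/779178268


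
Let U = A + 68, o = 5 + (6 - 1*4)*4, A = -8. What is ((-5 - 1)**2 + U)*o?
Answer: 1248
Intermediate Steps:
o = 13 (o = 5 + (6 - 4)*4 = 5 + 2*4 = 5 + 8 = 13)
U = 60 (U = -8 + 68 = 60)
((-5 - 1)**2 + U)*o = ((-5 - 1)**2 + 60)*13 = ((-6)**2 + 60)*13 = (36 + 60)*13 = 96*13 = 1248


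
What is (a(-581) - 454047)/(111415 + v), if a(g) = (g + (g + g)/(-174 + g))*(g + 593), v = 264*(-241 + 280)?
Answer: -348055401/91891805 ≈ -3.7877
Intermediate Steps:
v = 10296 (v = 264*39 = 10296)
a(g) = (593 + g)*(g + 2*g/(-174 + g)) (a(g) = (g + (2*g)/(-174 + g))*(593 + g) = (g + 2*g/(-174 + g))*(593 + g) = (593 + g)*(g + 2*g/(-174 + g)))
(a(-581) - 454047)/(111415 + v) = (-581*(-101996 + (-581)² + 421*(-581))/(-174 - 581) - 454047)/(111415 + 10296) = (-581*(-101996 + 337561 - 244601)/(-755) - 454047)/121711 = (-581*(-1/755)*(-9036) - 454047)*(1/121711) = (-5249916/755 - 454047)*(1/121711) = -348055401/755*1/121711 = -348055401/91891805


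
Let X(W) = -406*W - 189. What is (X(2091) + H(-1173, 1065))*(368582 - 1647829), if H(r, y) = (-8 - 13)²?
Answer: 1085689253418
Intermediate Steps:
H(r, y) = 441 (H(r, y) = (-21)² = 441)
X(W) = -189 - 406*W
(X(2091) + H(-1173, 1065))*(368582 - 1647829) = ((-189 - 406*2091) + 441)*(368582 - 1647829) = ((-189 - 848946) + 441)*(-1279247) = (-849135 + 441)*(-1279247) = -848694*(-1279247) = 1085689253418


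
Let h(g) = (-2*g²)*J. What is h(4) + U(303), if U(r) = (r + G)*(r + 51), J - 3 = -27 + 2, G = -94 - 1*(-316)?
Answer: 186554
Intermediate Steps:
G = 222 (G = -94 + 316 = 222)
J = -22 (J = 3 + (-27 + 2) = 3 - 25 = -22)
U(r) = (51 + r)*(222 + r) (U(r) = (r + 222)*(r + 51) = (222 + r)*(51 + r) = (51 + r)*(222 + r))
h(g) = 44*g² (h(g) = -2*g²*(-22) = 44*g²)
h(4) + U(303) = 44*4² + (11322 + 303² + 273*303) = 44*16 + (11322 + 91809 + 82719) = 704 + 185850 = 186554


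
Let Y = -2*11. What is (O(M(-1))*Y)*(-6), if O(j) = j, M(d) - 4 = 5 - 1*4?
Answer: 660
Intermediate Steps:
M(d) = 5 (M(d) = 4 + (5 - 1*4) = 4 + (5 - 4) = 4 + 1 = 5)
Y = -22
(O(M(-1))*Y)*(-6) = (5*(-22))*(-6) = -110*(-6) = 660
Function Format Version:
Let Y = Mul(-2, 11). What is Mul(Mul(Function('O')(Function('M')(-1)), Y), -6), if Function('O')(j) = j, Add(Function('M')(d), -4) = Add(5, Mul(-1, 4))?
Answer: 660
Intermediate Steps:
Function('M')(d) = 5 (Function('M')(d) = Add(4, Add(5, Mul(-1, 4))) = Add(4, Add(5, -4)) = Add(4, 1) = 5)
Y = -22
Mul(Mul(Function('O')(Function('M')(-1)), Y), -6) = Mul(Mul(5, -22), -6) = Mul(-110, -6) = 660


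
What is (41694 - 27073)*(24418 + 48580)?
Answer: 1067303758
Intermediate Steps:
(41694 - 27073)*(24418 + 48580) = 14621*72998 = 1067303758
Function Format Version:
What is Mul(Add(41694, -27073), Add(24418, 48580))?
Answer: 1067303758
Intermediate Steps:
Mul(Add(41694, -27073), Add(24418, 48580)) = Mul(14621, 72998) = 1067303758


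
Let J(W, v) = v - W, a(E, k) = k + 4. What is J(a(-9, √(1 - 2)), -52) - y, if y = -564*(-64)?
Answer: -36152 - I ≈ -36152.0 - 1.0*I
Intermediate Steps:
a(E, k) = 4 + k
y = 36096
J(a(-9, √(1 - 2)), -52) - y = (-52 - (4 + √(1 - 2))) - 1*36096 = (-52 - (4 + √(-1))) - 36096 = (-52 - (4 + I)) - 36096 = (-52 + (-4 - I)) - 36096 = (-56 - I) - 36096 = -36152 - I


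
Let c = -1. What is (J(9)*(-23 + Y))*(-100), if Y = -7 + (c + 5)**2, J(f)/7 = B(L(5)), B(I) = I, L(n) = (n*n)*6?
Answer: 1470000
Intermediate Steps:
L(n) = 6*n**2 (L(n) = n**2*6 = 6*n**2)
J(f) = 1050 (J(f) = 7*(6*5**2) = 7*(6*25) = 7*150 = 1050)
Y = 9 (Y = -7 + (-1 + 5)**2 = -7 + 4**2 = -7 + 16 = 9)
(J(9)*(-23 + Y))*(-100) = (1050*(-23 + 9))*(-100) = (1050*(-14))*(-100) = -14700*(-100) = 1470000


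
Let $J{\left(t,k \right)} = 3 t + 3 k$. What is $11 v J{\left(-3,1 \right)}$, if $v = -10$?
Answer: $660$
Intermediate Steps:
$J{\left(t,k \right)} = 3 k + 3 t$
$11 v J{\left(-3,1 \right)} = 11 \left(-10\right) \left(3 \cdot 1 + 3 \left(-3\right)\right) = - 110 \left(3 - 9\right) = \left(-110\right) \left(-6\right) = 660$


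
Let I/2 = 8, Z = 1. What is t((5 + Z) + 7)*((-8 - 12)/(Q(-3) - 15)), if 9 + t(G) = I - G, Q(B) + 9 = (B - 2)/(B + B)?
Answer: -720/139 ≈ -5.1799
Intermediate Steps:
I = 16 (I = 2*8 = 16)
Q(B) = -9 + (-2 + B)/(2*B) (Q(B) = -9 + (B - 2)/(B + B) = -9 + (-2 + B)/((2*B)) = -9 + (-2 + B)*(1/(2*B)) = -9 + (-2 + B)/(2*B))
t(G) = 7 - G (t(G) = -9 + (16 - G) = 7 - G)
t((5 + Z) + 7)*((-8 - 12)/(Q(-3) - 15)) = (7 - ((5 + 1) + 7))*((-8 - 12)/((-17/2 - 1/(-3)) - 15)) = (7 - (6 + 7))*(-20/((-17/2 - 1*(-⅓)) - 15)) = (7 - 1*13)*(-20/((-17/2 + ⅓) - 15)) = (7 - 13)*(-20/(-49/6 - 15)) = -(-120)/(-139/6) = -(-120)*(-6)/139 = -6*120/139 = -720/139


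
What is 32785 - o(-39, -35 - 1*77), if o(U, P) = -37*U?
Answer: 31342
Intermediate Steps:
32785 - o(-39, -35 - 1*77) = 32785 - (-37)*(-39) = 32785 - 1*1443 = 32785 - 1443 = 31342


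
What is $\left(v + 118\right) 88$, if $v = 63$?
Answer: $15928$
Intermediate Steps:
$\left(v + 118\right) 88 = \left(63 + 118\right) 88 = 181 \cdot 88 = 15928$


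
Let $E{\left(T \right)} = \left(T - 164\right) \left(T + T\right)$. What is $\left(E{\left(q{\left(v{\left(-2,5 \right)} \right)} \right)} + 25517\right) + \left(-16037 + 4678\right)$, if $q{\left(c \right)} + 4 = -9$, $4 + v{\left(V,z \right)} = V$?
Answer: $18760$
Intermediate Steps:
$v{\left(V,z \right)} = -4 + V$
$q{\left(c \right)} = -13$ ($q{\left(c \right)} = -4 - 9 = -13$)
$E{\left(T \right)} = 2 T \left(-164 + T\right)$ ($E{\left(T \right)} = \left(-164 + T\right) 2 T = 2 T \left(-164 + T\right)$)
$\left(E{\left(q{\left(v{\left(-2,5 \right)} \right)} \right)} + 25517\right) + \left(-16037 + 4678\right) = \left(2 \left(-13\right) \left(-164 - 13\right) + 25517\right) + \left(-16037 + 4678\right) = \left(2 \left(-13\right) \left(-177\right) + 25517\right) - 11359 = \left(4602 + 25517\right) - 11359 = 30119 - 11359 = 18760$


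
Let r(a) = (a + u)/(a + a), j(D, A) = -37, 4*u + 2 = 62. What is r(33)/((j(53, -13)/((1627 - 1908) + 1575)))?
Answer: -10352/407 ≈ -25.435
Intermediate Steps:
u = 15 (u = -½ + (¼)*62 = -½ + 31/2 = 15)
r(a) = (15 + a)/(2*a) (r(a) = (a + 15)/(a + a) = (15 + a)/((2*a)) = (15 + a)*(1/(2*a)) = (15 + a)/(2*a))
r(33)/((j(53, -13)/((1627 - 1908) + 1575))) = ((½)*(15 + 33)/33)/((-37/((1627 - 1908) + 1575))) = ((½)*(1/33)*48)/((-37/(-281 + 1575))) = 8/(11*((-37/1294))) = 8/(11*((-37*1/1294))) = 8/(11*(-37/1294)) = (8/11)*(-1294/37) = -10352/407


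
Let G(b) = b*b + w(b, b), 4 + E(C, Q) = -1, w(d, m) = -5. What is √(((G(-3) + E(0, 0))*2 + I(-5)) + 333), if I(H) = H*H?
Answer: 2*√89 ≈ 18.868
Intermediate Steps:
I(H) = H²
E(C, Q) = -5 (E(C, Q) = -4 - 1 = -5)
G(b) = -5 + b² (G(b) = b*b - 5 = b² - 5 = -5 + b²)
√(((G(-3) + E(0, 0))*2 + I(-5)) + 333) = √((((-5 + (-3)²) - 5)*2 + (-5)²) + 333) = √((((-5 + 9) - 5)*2 + 25) + 333) = √(((4 - 5)*2 + 25) + 333) = √((-1*2 + 25) + 333) = √((-2 + 25) + 333) = √(23 + 333) = √356 = 2*√89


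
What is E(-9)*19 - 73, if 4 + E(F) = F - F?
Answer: -149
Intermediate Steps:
E(F) = -4 (E(F) = -4 + (F - F) = -4 + 0 = -4)
E(-9)*19 - 73 = -4*19 - 73 = -76 - 73 = -149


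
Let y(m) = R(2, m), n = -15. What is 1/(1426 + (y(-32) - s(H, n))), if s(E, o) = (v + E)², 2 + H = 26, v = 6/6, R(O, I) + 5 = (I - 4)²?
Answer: 1/2092 ≈ 0.00047801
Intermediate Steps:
R(O, I) = -5 + (-4 + I)² (R(O, I) = -5 + (I - 4)² = -5 + (-4 + I)²)
v = 1 (v = 6*(⅙) = 1)
y(m) = -5 + (-4 + m)²
H = 24 (H = -2 + 26 = 24)
s(E, o) = (1 + E)²
1/(1426 + (y(-32) - s(H, n))) = 1/(1426 + ((-5 + (-4 - 32)²) - (1 + 24)²)) = 1/(1426 + ((-5 + (-36)²) - 1*25²)) = 1/(1426 + ((-5 + 1296) - 1*625)) = 1/(1426 + (1291 - 625)) = 1/(1426 + 666) = 1/2092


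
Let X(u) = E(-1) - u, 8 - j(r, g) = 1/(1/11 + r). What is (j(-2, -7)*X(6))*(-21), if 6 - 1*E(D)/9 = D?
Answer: -10203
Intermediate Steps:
E(D) = 54 - 9*D
j(r, g) = 8 - 1/(1/11 + r)
X(u) = 63 - u (X(u) = (54 - 9*(-1)) - u = (54 + 9) - u = 63 - u)
(j(-2, -7)*X(6))*(-21) = (((-3 + 88*(-2))/(1 + 11*(-2)))*(63 - 1*6))*(-21) = (((-3 - 176)/(1 - 22))*(63 - 6))*(-21) = ((-179/(-21))*57)*(-21) = (-1/21*(-179)*57)*(-21) = ((179/21)*57)*(-21) = (3401/7)*(-21) = -10203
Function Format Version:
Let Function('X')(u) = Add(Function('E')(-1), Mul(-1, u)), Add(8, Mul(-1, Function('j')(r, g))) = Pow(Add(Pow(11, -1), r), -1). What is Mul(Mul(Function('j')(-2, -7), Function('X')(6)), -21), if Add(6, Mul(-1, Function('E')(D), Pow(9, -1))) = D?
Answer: -10203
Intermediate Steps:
Function('E')(D) = Add(54, Mul(-9, D))
Function('j')(r, g) = Add(8, Mul(-1, Pow(Add(Rational(1, 11), r), -1))) (Function('j')(r, g) = Add(8, Mul(-1, Pow(Add(Pow(11, -1), r), -1))) = Add(8, Mul(-1, Pow(Add(Rational(1, 11), r), -1))))
Function('X')(u) = Add(63, Mul(-1, u)) (Function('X')(u) = Add(Add(54, Mul(-9, -1)), Mul(-1, u)) = Add(Add(54, 9), Mul(-1, u)) = Add(63, Mul(-1, u)))
Mul(Mul(Function('j')(-2, -7), Function('X')(6)), -21) = Mul(Mul(Mul(Pow(Add(1, Mul(11, -2)), -1), Add(-3, Mul(88, -2))), Add(63, Mul(-1, 6))), -21) = Mul(Mul(Mul(Pow(Add(1, -22), -1), Add(-3, -176)), Add(63, -6)), -21) = Mul(Mul(Mul(Pow(-21, -1), -179), 57), -21) = Mul(Mul(Mul(Rational(-1, 21), -179), 57), -21) = Mul(Mul(Rational(179, 21), 57), -21) = Mul(Rational(3401, 7), -21) = -10203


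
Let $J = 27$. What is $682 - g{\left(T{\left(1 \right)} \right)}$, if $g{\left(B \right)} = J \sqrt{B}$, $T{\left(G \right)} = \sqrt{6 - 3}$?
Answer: $682 - 27 \sqrt[4]{3} \approx 646.47$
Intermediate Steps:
$T{\left(G \right)} = \sqrt{3}$
$g{\left(B \right)} = 27 \sqrt{B}$
$682 - g{\left(T{\left(1 \right)} \right)} = 682 - 27 \sqrt{\sqrt{3}} = 682 - 27 \sqrt[4]{3}$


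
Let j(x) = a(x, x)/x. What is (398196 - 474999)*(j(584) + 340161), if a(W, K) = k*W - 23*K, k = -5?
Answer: -26123234799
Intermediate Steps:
a(W, K) = -23*K - 5*W (a(W, K) = -5*W - 23*K = -23*K - 5*W)
j(x) = -28 (j(x) = (-23*x - 5*x)/x = (-28*x)/x = -28)
(398196 - 474999)*(j(584) + 340161) = (398196 - 474999)*(-28 + 340161) = -76803*340133 = -26123234799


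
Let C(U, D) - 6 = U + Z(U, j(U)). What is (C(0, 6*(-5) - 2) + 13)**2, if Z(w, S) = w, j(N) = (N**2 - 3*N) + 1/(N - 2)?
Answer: 361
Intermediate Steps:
j(N) = N**2 + 1/(-2 + N) - 3*N (j(N) = (N**2 - 3*N) + 1/(-2 + N) = N**2 + 1/(-2 + N) - 3*N)
C(U, D) = 6 + 2*U (C(U, D) = 6 + (U + U) = 6 + 2*U)
(C(0, 6*(-5) - 2) + 13)**2 = ((6 + 2*0) + 13)**2 = ((6 + 0) + 13)**2 = (6 + 13)**2 = 19**2 = 361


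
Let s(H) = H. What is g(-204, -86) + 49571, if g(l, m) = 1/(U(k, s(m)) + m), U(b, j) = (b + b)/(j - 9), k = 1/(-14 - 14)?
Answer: 5669880079/114379 ≈ 49571.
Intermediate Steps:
k = -1/28 (k = 1/(-28) = -1/28 ≈ -0.035714)
U(b, j) = 2*b/(-9 + j) (U(b, j) = (2*b)/(-9 + j) = 2*b/(-9 + j))
g(l, m) = 1/(m - 1/(14*(-9 + m))) (g(l, m) = 1/(2*(-1/28)/(-9 + m) + m) = 1/(-1/(14*(-9 + m)) + m) = 1/(m - 1/(14*(-9 + m))))
g(-204, -86) + 49571 = 14*(-9 - 86)/(-1 + 14*(-86)*(-9 - 86)) + 49571 = 14*(-95)/(-1 + 14*(-86)*(-95)) + 49571 = 14*(-95)/(-1 + 114380) + 49571 = 14*(-95)/114379 + 49571 = 14*(1/114379)*(-95) + 49571 = -1330/114379 + 49571 = 5669880079/114379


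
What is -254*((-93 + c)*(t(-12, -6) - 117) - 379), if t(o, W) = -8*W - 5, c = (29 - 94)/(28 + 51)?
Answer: -131710938/79 ≈ -1.6672e+6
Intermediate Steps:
c = -65/79 ≈ -0.82278
t(o, W) = -5 - 8*W
-254*((-93 + c)*(t(-12, -6) - 117) - 379) = -254*((-93 - 65/79)*((-5 - 8*(-6)) - 117) - 379) = -254*(-7412*((-5 + 48) - 117)/79 - 379) = -254*(-7412*(43 - 117)/79 - 379) = -254*(-7412/79*(-74) - 379) = -254*(548488/79 - 379) = -254*518547/79 = -131710938/79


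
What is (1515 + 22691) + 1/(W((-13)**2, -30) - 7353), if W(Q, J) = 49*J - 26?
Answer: 214198893/8849 ≈ 24206.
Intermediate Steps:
W(Q, J) = -26 + 49*J
(1515 + 22691) + 1/(W((-13)**2, -30) - 7353) = (1515 + 22691) + 1/((-26 + 49*(-30)) - 7353) = 24206 + 1/((-26 - 1470) - 7353) = 24206 + 1/(-1496 - 7353) = 24206 + 1/(-8849) = 24206 - 1/8849 = 214198893/8849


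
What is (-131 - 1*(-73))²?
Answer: 3364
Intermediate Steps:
(-131 - 1*(-73))² = (-131 + 73)² = (-58)² = 3364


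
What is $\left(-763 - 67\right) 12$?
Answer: $-9960$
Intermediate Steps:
$\left(-763 - 67\right) 12 = \left(-830\right) 12 = -9960$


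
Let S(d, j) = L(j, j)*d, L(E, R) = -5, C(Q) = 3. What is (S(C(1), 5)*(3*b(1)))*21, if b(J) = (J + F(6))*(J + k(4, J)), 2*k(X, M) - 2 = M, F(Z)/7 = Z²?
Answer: -1195425/2 ≈ -5.9771e+5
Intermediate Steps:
F(Z) = 7*Z²
k(X, M) = 1 + M/2
b(J) = (1 + 3*J/2)*(252 + J) (b(J) = (J + 7*6²)*(J + (1 + J/2)) = (J + 7*36)*(1 + 3*J/2) = (J + 252)*(1 + 3*J/2) = (252 + J)*(1 + 3*J/2) = (1 + 3*J/2)*(252 + J))
S(d, j) = -5*d
(S(C(1), 5)*(3*b(1)))*21 = ((-5*3)*(3*(252 + 379*1 + (3/2)*1²)))*21 = -45*(252 + 379 + (3/2)*1)*21 = -45*(252 + 379 + 3/2)*21 = -45*1265/2*21 = -15*3795/2*21 = -56925/2*21 = -1195425/2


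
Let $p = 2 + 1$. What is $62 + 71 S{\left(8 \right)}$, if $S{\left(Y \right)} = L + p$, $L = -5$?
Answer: $-80$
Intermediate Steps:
$p = 3$
$S{\left(Y \right)} = -2$ ($S{\left(Y \right)} = -5 + 3 = -2$)
$62 + 71 S{\left(8 \right)} = 62 + 71 \left(-2\right) = 62 - 142 = -80$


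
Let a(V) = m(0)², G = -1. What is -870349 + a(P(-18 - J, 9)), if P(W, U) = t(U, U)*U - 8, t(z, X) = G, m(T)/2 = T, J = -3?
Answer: -870349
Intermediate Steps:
m(T) = 2*T
t(z, X) = -1
P(W, U) = -8 - U (P(W, U) = -U - 8 = -8 - U)
a(V) = 0 (a(V) = (2*0)² = 0² = 0)
-870349 + a(P(-18 - J, 9)) = -870349 + 0 = -870349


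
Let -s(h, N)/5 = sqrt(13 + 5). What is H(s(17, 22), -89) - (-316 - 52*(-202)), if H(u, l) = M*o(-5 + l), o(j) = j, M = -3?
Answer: -9906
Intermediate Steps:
s(h, N) = -15*sqrt(2) (s(h, N) = -5*sqrt(13 + 5) = -15*sqrt(2))
H(u, l) = 15 - 3*l (H(u, l) = -3*(-5 + l) = 15 - 3*l)
H(s(17, 22), -89) - (-316 - 52*(-202)) = (15 - 3*(-89)) - (-316 - 52*(-202)) = (15 + 267) - (-316 + 10504) = 282 - 1*10188 = 282 - 10188 = -9906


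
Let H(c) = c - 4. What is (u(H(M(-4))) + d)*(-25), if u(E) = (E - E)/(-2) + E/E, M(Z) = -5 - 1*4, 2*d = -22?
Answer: 250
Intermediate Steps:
d = -11 (d = (½)*(-22) = -11)
M(Z) = -9 (M(Z) = -5 - 4 = -9)
H(c) = -4 + c
u(E) = 1 (u(E) = 0*(-½) + 1 = 0 + 1 = 1)
(u(H(M(-4))) + d)*(-25) = (1 - 11)*(-25) = -10*(-25) = 250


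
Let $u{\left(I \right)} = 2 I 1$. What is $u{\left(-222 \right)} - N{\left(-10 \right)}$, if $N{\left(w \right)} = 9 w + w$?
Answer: $-344$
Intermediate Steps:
$u{\left(I \right)} = 2 I$
$N{\left(w \right)} = 10 w$
$u{\left(-222 \right)} - N{\left(-10 \right)} = 2 \left(-222\right) - 10 \left(-10\right) = -444 - -100 = -444 + 100 = -344$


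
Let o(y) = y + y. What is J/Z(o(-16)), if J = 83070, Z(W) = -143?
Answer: -6390/11 ≈ -580.91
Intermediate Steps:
o(y) = 2*y
J/Z(o(-16)) = 83070/(-143) = 83070*(-1/143) = -6390/11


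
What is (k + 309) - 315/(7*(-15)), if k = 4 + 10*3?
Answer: 346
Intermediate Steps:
k = 34 (k = 4 + 30 = 34)
(k + 309) - 315/(7*(-15)) = (34 + 309) - 315/(7*(-15)) = 343 - 315/(-105) = 343 - 315*(-1/105) = 343 + 3 = 346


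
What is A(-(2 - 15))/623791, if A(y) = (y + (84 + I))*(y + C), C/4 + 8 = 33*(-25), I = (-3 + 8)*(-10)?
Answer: -155993/623791 ≈ -0.25007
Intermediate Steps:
I = -50 (I = 5*(-10) = -50)
C = -3332 (C = -32 + 4*(33*(-25)) = -32 + 4*(-825) = -32 - 3300 = -3332)
A(y) = (-3332 + y)*(34 + y) (A(y) = (y + (84 - 50))*(y - 3332) = (y + 34)*(-3332 + y) = (34 + y)*(-3332 + y) = (-3332 + y)*(34 + y))
A(-(2 - 15))/623791 = (-113288 + (-(2 - 15))² - (-3298)*(2 - 15))/623791 = (-113288 + (-1*(-13))² - (-3298)*(-13))*(1/623791) = (-113288 + 13² - 3298*13)*(1/623791) = (-113288 + 169 - 42874)*(1/623791) = -155993*1/623791 = -155993/623791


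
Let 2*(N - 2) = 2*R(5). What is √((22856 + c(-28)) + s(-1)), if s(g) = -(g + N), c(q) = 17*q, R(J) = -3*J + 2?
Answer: 6*√622 ≈ 149.64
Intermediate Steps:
R(J) = 2 - 3*J
N = -11 (N = 2 + (2*(2 - 3*5))/2 = 2 + (2*(2 - 15))/2 = 2 + (2*(-13))/2 = 2 + (½)*(-26) = 2 - 13 = -11)
s(g) = 11 - g (s(g) = -(g - 11) = -(-11 + g) = 11 - g)
√((22856 + c(-28)) + s(-1)) = √((22856 + 17*(-28)) + (11 - 1*(-1))) = √((22856 - 476) + (11 + 1)) = √(22380 + 12) = √22392 = 6*√622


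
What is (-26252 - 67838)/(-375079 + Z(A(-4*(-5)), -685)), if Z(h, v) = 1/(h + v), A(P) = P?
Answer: 31284925/124713768 ≈ 0.25085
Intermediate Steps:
(-26252 - 67838)/(-375079 + Z(A(-4*(-5)), -685)) = (-26252 - 67838)/(-375079 + 1/(-4*(-5) - 685)) = -94090/(-375079 + 1/(20 - 685)) = -94090/(-375079 + 1/(-665)) = -94090/(-375079 - 1/665) = -94090/(-249427536/665) = -94090*(-665/249427536) = 31284925/124713768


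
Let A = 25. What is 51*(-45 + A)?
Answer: -1020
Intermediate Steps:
51*(-45 + A) = 51*(-45 + 25) = 51*(-20) = -1020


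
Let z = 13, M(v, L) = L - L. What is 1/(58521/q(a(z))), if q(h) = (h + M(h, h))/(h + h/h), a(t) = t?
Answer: 13/819294 ≈ 1.5867e-5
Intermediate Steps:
M(v, L) = 0
q(h) = h/(1 + h) (q(h) = (h + 0)/(h + h/h) = h/(h + 1) = h/(1 + h))
1/(58521/q(a(z))) = 1/(58521/((13/(1 + 13)))) = 1/(58521/((13/14))) = 1/(58521/((13*(1/14)))) = 1/(58521/(13/14)) = 1/(58521*(14/13)) = 1/(819294/13) = 13/819294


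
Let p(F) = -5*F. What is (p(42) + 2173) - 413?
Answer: 1550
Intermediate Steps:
(p(42) + 2173) - 413 = (-5*42 + 2173) - 413 = (-210 + 2173) - 413 = 1963 - 413 = 1550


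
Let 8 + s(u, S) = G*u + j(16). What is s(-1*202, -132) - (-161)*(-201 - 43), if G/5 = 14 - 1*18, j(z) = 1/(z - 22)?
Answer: -211513/6 ≈ -35252.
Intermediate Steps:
j(z) = 1/(-22 + z)
G = -20 (G = 5*(14 - 1*18) = 5*(14 - 18) = 5*(-4) = -20)
s(u, S) = -49/6 - 20*u (s(u, S) = -8 + (-20*u + 1/(-22 + 16)) = -8 + (-20*u + 1/(-6)) = -8 + (-20*u - ⅙) = -8 + (-⅙ - 20*u) = -49/6 - 20*u)
s(-1*202, -132) - (-161)*(-201 - 43) = (-49/6 - (-20)*202) - (-161)*(-201 - 43) = (-49/6 - 20*(-202)) - (-161)*(-244) = (-49/6 + 4040) - 1*39284 = 24191/6 - 39284 = -211513/6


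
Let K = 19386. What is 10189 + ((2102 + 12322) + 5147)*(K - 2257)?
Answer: 335241848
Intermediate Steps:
10189 + ((2102 + 12322) + 5147)*(K - 2257) = 10189 + ((2102 + 12322) + 5147)*(19386 - 2257) = 10189 + (14424 + 5147)*17129 = 10189 + 19571*17129 = 10189 + 335231659 = 335241848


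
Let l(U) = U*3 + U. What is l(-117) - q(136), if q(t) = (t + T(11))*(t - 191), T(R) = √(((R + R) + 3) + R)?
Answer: 7342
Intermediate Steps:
l(U) = 4*U (l(U) = 3*U + U = 4*U)
T(R) = √(3 + 3*R) (T(R) = √((2*R + 3) + R) = √((3 + 2*R) + R) = √(3 + 3*R))
q(t) = (-191 + t)*(6 + t) (q(t) = (t + √(3 + 3*11))*(t - 191) = (t + √(3 + 33))*(-191 + t) = (t + √36)*(-191 + t) = (t + 6)*(-191 + t) = (6 + t)*(-191 + t) = (-191 + t)*(6 + t))
l(-117) - q(136) = 4*(-117) - (-1146 + 136² - 185*136) = -468 - (-1146 + 18496 - 25160) = -468 - 1*(-7810) = -468 + 7810 = 7342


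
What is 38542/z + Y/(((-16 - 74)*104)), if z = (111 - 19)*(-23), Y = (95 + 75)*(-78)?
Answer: -106633/6348 ≈ -16.798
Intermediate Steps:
Y = -13260 (Y = 170*(-78) = -13260)
z = -2116 (z = 92*(-23) = -2116)
38542/z + Y/(((-16 - 74)*104)) = 38542/(-2116) - 13260*1/(104*(-16 - 74)) = 38542*(-1/2116) - 13260/((-90*104)) = -19271/1058 - 13260/(-9360) = -19271/1058 - 13260*(-1/9360) = -19271/1058 + 17/12 = -106633/6348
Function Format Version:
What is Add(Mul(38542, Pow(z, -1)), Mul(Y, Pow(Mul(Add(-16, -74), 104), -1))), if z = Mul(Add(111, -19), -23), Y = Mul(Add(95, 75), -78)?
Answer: Rational(-106633, 6348) ≈ -16.798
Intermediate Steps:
Y = -13260 (Y = Mul(170, -78) = -13260)
z = -2116 (z = Mul(92, -23) = -2116)
Add(Mul(38542, Pow(z, -1)), Mul(Y, Pow(Mul(Add(-16, -74), 104), -1))) = Add(Mul(38542, Pow(-2116, -1)), Mul(-13260, Pow(Mul(Add(-16, -74), 104), -1))) = Add(Mul(38542, Rational(-1, 2116)), Mul(-13260, Pow(Mul(-90, 104), -1))) = Add(Rational(-19271, 1058), Mul(-13260, Pow(-9360, -1))) = Add(Rational(-19271, 1058), Mul(-13260, Rational(-1, 9360))) = Add(Rational(-19271, 1058), Rational(17, 12)) = Rational(-106633, 6348)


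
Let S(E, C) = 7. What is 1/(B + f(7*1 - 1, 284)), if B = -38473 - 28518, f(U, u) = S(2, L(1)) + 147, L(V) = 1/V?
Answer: -1/66837 ≈ -1.4962e-5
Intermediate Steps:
f(U, u) = 154 (f(U, u) = 7 + 147 = 154)
B = -66991
1/(B + f(7*1 - 1, 284)) = 1/(-66991 + 154) = 1/(-66837) = -1/66837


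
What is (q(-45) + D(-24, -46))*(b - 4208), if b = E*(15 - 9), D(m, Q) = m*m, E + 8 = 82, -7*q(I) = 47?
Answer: -14999540/7 ≈ -2.1428e+6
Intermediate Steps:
q(I) = -47/7 (q(I) = -1/7*47 = -47/7)
E = 74 (E = -8 + 82 = 74)
D(m, Q) = m**2
b = 444 (b = 74*(15 - 9) = 74*6 = 444)
(q(-45) + D(-24, -46))*(b - 4208) = (-47/7 + (-24)**2)*(444 - 4208) = (-47/7 + 576)*(-3764) = (3985/7)*(-3764) = -14999540/7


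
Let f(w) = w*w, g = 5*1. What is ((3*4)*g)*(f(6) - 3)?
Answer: 1980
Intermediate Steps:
g = 5
f(w) = w²
((3*4)*g)*(f(6) - 3) = ((3*4)*5)*(6² - 3) = (12*5)*(36 - 3) = 60*33 = 1980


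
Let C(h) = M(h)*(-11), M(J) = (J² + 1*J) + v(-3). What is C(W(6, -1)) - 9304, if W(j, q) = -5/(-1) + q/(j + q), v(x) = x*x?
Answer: -242731/25 ≈ -9709.2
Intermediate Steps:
v(x) = x²
W(j, q) = 5 + q/(j + q) (W(j, q) = -5*(-1) + q/(j + q) = 5 + q/(j + q))
M(J) = 9 + J + J² (M(J) = (J² + 1*J) + (-3)² = (J² + J) + 9 = (J + J²) + 9 = 9 + J + J²)
C(h) = -99 - 11*h - 11*h² (C(h) = (9 + h + h²)*(-11) = -99 - 11*h - 11*h²)
C(W(6, -1)) - 9304 = (-99 - 11*(5*6 + 6*(-1))/(6 - 1) - 11*(5*6 + 6*(-1))²/(6 - 1)²) - 9304 = (-99 - 11*(30 - 6)/5 - 11*(30 - 6)²/25) - 9304 = (-99 - 11*24/5 - 11*((⅕)*24)²) - 9304 = (-99 - 11*24/5 - 11*(24/5)²) - 9304 = (-99 - 264/5 - 11*576/25) - 9304 = (-99 - 264/5 - 6336/25) - 9304 = -10131/25 - 9304 = -242731/25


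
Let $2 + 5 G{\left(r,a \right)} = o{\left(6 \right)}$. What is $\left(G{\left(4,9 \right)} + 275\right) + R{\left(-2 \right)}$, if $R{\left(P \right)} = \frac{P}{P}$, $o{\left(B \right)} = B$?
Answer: $\frac{1384}{5} \approx 276.8$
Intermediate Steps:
$G{\left(r,a \right)} = \frac{4}{5}$ ($G{\left(r,a \right)} = - \frac{2}{5} + \frac{1}{5} \cdot 6 = - \frac{2}{5} + \frac{6}{5} = \frac{4}{5}$)
$R{\left(P \right)} = 1$
$\left(G{\left(4,9 \right)} + 275\right) + R{\left(-2 \right)} = \left(\frac{4}{5} + 275\right) + 1 = \frac{1379}{5} + 1 = \frac{1384}{5}$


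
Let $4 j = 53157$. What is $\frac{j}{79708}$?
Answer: $\frac{53157}{318832} \approx 0.16672$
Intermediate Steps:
$j = \frac{53157}{4}$ ($j = \frac{1}{4} \cdot 53157 = \frac{53157}{4} \approx 13289.0$)
$\frac{j}{79708} = \frac{53157}{4 \cdot 79708} = \frac{53157}{4} \cdot \frac{1}{79708} = \frac{53157}{318832}$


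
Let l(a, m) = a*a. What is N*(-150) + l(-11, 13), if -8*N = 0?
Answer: 121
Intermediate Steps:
l(a, m) = a²
N = 0 (N = -⅛*0 = 0)
N*(-150) + l(-11, 13) = 0*(-150) + (-11)² = 0 + 121 = 121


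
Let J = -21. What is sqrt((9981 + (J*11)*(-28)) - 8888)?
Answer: sqrt(7561) ≈ 86.954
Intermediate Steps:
sqrt((9981 + (J*11)*(-28)) - 8888) = sqrt((9981 - 21*11*(-28)) - 8888) = sqrt((9981 - 231*(-28)) - 8888) = sqrt((9981 + 6468) - 8888) = sqrt(16449 - 8888) = sqrt(7561)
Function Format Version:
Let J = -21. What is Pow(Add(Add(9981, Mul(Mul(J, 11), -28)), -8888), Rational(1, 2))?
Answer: Pow(7561, Rational(1, 2)) ≈ 86.954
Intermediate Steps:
Pow(Add(Add(9981, Mul(Mul(J, 11), -28)), -8888), Rational(1, 2)) = Pow(Add(Add(9981, Mul(Mul(-21, 11), -28)), -8888), Rational(1, 2)) = Pow(Add(Add(9981, Mul(-231, -28)), -8888), Rational(1, 2)) = Pow(Add(Add(9981, 6468), -8888), Rational(1, 2)) = Pow(Add(16449, -8888), Rational(1, 2)) = Pow(7561, Rational(1, 2))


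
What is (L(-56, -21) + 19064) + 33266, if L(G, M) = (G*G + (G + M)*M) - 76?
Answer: 57007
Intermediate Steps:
L(G, M) = -76 + G² + M*(G + M) (L(G, M) = (G² + M*(G + M)) - 76 = -76 + G² + M*(G + M))
(L(-56, -21) + 19064) + 33266 = ((-76 + (-56)² + (-21)² - 56*(-21)) + 19064) + 33266 = ((-76 + 3136 + 441 + 1176) + 19064) + 33266 = (4677 + 19064) + 33266 = 23741 + 33266 = 57007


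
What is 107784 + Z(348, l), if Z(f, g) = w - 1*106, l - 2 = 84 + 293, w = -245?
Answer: 107433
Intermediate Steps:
l = 379 (l = 2 + (84 + 293) = 2 + 377 = 379)
Z(f, g) = -351 (Z(f, g) = -245 - 1*106 = -245 - 106 = -351)
107784 + Z(348, l) = 107784 - 351 = 107433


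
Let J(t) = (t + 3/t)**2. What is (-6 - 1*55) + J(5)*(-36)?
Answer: -29749/25 ≈ -1190.0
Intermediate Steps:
(-6 - 1*55) + J(5)*(-36) = (-6 - 1*55) + ((3 + 5**2)**2/5**2)*(-36) = (-6 - 55) + ((3 + 25)**2/25)*(-36) = -61 + ((1/25)*28**2)*(-36) = -61 + ((1/25)*784)*(-36) = -61 + (784/25)*(-36) = -61 - 28224/25 = -29749/25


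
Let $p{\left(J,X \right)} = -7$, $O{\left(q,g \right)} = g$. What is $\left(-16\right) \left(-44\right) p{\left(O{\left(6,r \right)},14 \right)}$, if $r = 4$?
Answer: $-4928$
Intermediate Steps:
$\left(-16\right) \left(-44\right) p{\left(O{\left(6,r \right)},14 \right)} = \left(-16\right) \left(-44\right) \left(-7\right) = 704 \left(-7\right) = -4928$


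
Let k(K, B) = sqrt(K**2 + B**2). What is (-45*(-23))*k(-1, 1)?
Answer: 1035*sqrt(2) ≈ 1463.7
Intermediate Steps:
k(K, B) = sqrt(B**2 + K**2)
(-45*(-23))*k(-1, 1) = (-45*(-23))*sqrt(1**2 + (-1)**2) = 1035*sqrt(1 + 1) = 1035*sqrt(2)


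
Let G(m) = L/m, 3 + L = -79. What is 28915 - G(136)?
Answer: 1966261/68 ≈ 28916.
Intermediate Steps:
L = -82 (L = -3 - 79 = -82)
G(m) = -82/m
28915 - G(136) = 28915 - (-82)/136 = 28915 - 1*(-41/68) = 28915 + 41/68 = 1966261/68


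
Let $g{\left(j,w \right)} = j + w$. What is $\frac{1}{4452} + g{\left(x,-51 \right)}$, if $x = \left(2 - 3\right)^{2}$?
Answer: $- \frac{222599}{4452} \approx -50.0$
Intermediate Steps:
$x = 1$ ($x = \left(-1\right)^{2} = 1$)
$\frac{1}{4452} + g{\left(x,-51 \right)} = \frac{1}{4452} + \left(1 - 51\right) = \frac{1}{4452} - 50 = - \frac{222599}{4452}$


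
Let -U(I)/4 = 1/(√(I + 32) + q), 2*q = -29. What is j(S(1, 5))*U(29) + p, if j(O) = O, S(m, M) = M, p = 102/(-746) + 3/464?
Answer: 187304155/103323984 + 80*√61/597 ≈ 2.8594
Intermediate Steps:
p = -22545/173072 (p = 102*(-1/746) + 3*(1/464) = -51/373 + 3/464 = -22545/173072 ≈ -0.13026)
q = -29/2 (q = (½)*(-29) = -29/2 ≈ -14.500)
U(I) = -4/(-29/2 + √(32 + I)) (U(I) = -4/(√(I + 32) - 29/2) = -4/(√(32 + I) - 29/2) = -4/(-29/2 + √(32 + I)))
j(S(1, 5))*U(29) + p = 5*(-8/(-29 + 2*√(32 + 29))) - 22545/173072 = 5*(-8/(-29 + 2*√61)) - 22545/173072 = -40/(-29 + 2*√61) - 22545/173072 = -22545/173072 - 40/(-29 + 2*√61)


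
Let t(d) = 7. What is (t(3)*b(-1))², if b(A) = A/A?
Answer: 49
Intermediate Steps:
b(A) = 1
(t(3)*b(-1))² = (7*1)² = 7² = 49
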